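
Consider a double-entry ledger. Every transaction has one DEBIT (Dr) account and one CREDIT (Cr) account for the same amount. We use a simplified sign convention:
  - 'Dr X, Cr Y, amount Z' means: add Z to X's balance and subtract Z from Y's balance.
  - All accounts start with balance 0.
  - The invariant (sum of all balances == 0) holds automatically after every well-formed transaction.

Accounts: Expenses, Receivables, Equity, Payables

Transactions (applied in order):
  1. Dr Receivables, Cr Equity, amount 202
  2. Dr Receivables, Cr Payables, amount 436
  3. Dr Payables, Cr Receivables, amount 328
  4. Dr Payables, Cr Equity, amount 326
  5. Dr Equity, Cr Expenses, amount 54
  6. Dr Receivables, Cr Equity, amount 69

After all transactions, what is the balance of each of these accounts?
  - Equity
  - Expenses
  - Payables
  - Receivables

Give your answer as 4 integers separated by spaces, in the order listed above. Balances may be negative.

After txn 1 (Dr Receivables, Cr Equity, amount 202): Equity=-202 Receivables=202
After txn 2 (Dr Receivables, Cr Payables, amount 436): Equity=-202 Payables=-436 Receivables=638
After txn 3 (Dr Payables, Cr Receivables, amount 328): Equity=-202 Payables=-108 Receivables=310
After txn 4 (Dr Payables, Cr Equity, amount 326): Equity=-528 Payables=218 Receivables=310
After txn 5 (Dr Equity, Cr Expenses, amount 54): Equity=-474 Expenses=-54 Payables=218 Receivables=310
After txn 6 (Dr Receivables, Cr Equity, amount 69): Equity=-543 Expenses=-54 Payables=218 Receivables=379

Answer: -543 -54 218 379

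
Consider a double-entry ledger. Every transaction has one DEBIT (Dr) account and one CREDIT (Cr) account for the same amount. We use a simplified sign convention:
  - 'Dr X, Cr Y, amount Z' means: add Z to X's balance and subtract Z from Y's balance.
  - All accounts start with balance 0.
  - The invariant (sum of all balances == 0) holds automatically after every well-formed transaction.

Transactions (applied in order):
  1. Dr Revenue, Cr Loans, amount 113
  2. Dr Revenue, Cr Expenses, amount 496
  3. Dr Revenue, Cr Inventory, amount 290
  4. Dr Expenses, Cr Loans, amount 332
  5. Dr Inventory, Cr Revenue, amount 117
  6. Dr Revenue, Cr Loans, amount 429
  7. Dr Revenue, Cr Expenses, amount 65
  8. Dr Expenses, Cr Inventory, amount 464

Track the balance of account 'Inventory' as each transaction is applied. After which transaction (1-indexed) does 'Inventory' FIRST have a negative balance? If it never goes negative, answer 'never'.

After txn 1: Inventory=0
After txn 2: Inventory=0
After txn 3: Inventory=-290

Answer: 3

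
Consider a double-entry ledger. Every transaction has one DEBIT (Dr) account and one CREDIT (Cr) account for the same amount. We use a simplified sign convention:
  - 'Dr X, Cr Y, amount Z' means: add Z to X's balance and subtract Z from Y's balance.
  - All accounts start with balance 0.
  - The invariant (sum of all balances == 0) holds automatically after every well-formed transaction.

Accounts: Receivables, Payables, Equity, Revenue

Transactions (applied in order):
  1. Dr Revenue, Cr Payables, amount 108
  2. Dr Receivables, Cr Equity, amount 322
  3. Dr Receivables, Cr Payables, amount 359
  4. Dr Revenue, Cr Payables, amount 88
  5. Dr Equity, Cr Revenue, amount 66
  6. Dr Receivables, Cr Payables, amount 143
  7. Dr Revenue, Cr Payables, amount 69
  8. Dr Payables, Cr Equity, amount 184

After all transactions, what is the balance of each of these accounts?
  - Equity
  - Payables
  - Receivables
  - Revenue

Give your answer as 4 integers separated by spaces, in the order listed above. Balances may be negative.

After txn 1 (Dr Revenue, Cr Payables, amount 108): Payables=-108 Revenue=108
After txn 2 (Dr Receivables, Cr Equity, amount 322): Equity=-322 Payables=-108 Receivables=322 Revenue=108
After txn 3 (Dr Receivables, Cr Payables, amount 359): Equity=-322 Payables=-467 Receivables=681 Revenue=108
After txn 4 (Dr Revenue, Cr Payables, amount 88): Equity=-322 Payables=-555 Receivables=681 Revenue=196
After txn 5 (Dr Equity, Cr Revenue, amount 66): Equity=-256 Payables=-555 Receivables=681 Revenue=130
After txn 6 (Dr Receivables, Cr Payables, amount 143): Equity=-256 Payables=-698 Receivables=824 Revenue=130
After txn 7 (Dr Revenue, Cr Payables, amount 69): Equity=-256 Payables=-767 Receivables=824 Revenue=199
After txn 8 (Dr Payables, Cr Equity, amount 184): Equity=-440 Payables=-583 Receivables=824 Revenue=199

Answer: -440 -583 824 199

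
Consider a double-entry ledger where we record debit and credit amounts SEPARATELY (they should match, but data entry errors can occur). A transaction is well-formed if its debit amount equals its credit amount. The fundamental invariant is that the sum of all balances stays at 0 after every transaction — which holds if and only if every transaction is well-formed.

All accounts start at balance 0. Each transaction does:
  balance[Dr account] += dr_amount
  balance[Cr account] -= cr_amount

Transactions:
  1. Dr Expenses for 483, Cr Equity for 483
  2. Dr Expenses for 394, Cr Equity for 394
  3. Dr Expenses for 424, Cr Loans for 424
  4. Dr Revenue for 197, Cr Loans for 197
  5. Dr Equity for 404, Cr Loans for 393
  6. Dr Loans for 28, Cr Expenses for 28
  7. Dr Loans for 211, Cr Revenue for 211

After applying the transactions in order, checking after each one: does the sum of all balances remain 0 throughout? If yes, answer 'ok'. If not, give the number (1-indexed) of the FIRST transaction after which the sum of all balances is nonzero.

After txn 1: dr=483 cr=483 sum_balances=0
After txn 2: dr=394 cr=394 sum_balances=0
After txn 3: dr=424 cr=424 sum_balances=0
After txn 4: dr=197 cr=197 sum_balances=0
After txn 5: dr=404 cr=393 sum_balances=11
After txn 6: dr=28 cr=28 sum_balances=11
After txn 7: dr=211 cr=211 sum_balances=11

Answer: 5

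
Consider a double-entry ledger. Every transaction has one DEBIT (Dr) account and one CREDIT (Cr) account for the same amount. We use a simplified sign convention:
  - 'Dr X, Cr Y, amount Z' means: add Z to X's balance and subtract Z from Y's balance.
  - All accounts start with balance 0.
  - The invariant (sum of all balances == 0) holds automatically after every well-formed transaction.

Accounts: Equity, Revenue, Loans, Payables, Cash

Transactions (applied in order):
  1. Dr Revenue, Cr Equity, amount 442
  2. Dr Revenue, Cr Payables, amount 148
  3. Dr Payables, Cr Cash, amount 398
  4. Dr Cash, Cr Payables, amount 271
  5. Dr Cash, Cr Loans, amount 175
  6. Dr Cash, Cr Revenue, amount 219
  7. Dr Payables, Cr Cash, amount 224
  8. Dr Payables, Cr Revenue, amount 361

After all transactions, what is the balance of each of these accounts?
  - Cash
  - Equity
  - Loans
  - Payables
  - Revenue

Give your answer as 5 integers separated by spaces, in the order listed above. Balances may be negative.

Answer: 43 -442 -175 564 10

Derivation:
After txn 1 (Dr Revenue, Cr Equity, amount 442): Equity=-442 Revenue=442
After txn 2 (Dr Revenue, Cr Payables, amount 148): Equity=-442 Payables=-148 Revenue=590
After txn 3 (Dr Payables, Cr Cash, amount 398): Cash=-398 Equity=-442 Payables=250 Revenue=590
After txn 4 (Dr Cash, Cr Payables, amount 271): Cash=-127 Equity=-442 Payables=-21 Revenue=590
After txn 5 (Dr Cash, Cr Loans, amount 175): Cash=48 Equity=-442 Loans=-175 Payables=-21 Revenue=590
After txn 6 (Dr Cash, Cr Revenue, amount 219): Cash=267 Equity=-442 Loans=-175 Payables=-21 Revenue=371
After txn 7 (Dr Payables, Cr Cash, amount 224): Cash=43 Equity=-442 Loans=-175 Payables=203 Revenue=371
After txn 8 (Dr Payables, Cr Revenue, amount 361): Cash=43 Equity=-442 Loans=-175 Payables=564 Revenue=10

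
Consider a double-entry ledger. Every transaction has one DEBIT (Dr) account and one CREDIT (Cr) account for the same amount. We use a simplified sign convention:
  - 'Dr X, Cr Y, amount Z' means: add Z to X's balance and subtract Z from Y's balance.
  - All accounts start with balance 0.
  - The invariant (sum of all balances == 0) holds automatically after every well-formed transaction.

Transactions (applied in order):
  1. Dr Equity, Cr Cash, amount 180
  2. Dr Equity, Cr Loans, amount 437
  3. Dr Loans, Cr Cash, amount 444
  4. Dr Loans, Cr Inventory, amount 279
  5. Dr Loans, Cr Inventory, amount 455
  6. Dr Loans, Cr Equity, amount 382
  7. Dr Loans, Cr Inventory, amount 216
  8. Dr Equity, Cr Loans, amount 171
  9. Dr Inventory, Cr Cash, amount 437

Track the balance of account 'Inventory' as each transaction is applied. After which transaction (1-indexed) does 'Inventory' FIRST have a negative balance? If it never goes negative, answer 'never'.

Answer: 4

Derivation:
After txn 1: Inventory=0
After txn 2: Inventory=0
After txn 3: Inventory=0
After txn 4: Inventory=-279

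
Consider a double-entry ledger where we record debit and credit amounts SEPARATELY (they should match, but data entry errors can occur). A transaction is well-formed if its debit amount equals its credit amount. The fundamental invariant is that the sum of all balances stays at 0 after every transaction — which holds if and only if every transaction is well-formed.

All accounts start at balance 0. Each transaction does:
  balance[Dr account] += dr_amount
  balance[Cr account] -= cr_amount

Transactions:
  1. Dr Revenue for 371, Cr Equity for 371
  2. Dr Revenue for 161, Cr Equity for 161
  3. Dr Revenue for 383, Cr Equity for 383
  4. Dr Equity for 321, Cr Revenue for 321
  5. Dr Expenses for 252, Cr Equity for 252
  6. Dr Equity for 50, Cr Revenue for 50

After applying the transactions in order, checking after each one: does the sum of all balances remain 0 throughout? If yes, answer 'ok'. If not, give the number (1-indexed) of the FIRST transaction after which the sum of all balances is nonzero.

After txn 1: dr=371 cr=371 sum_balances=0
After txn 2: dr=161 cr=161 sum_balances=0
After txn 3: dr=383 cr=383 sum_balances=0
After txn 4: dr=321 cr=321 sum_balances=0
After txn 5: dr=252 cr=252 sum_balances=0
After txn 6: dr=50 cr=50 sum_balances=0

Answer: ok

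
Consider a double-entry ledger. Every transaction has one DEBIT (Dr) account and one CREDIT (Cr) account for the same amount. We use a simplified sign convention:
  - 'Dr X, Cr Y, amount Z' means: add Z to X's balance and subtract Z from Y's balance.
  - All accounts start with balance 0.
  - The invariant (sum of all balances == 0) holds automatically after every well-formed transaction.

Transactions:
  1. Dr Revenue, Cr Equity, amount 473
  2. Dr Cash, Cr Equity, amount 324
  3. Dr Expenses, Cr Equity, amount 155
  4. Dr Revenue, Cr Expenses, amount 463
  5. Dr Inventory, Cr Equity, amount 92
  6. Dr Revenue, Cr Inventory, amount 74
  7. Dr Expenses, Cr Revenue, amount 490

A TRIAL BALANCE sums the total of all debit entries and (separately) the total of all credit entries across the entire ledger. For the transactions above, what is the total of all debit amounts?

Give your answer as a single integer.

Answer: 2071

Derivation:
Txn 1: debit+=473
Txn 2: debit+=324
Txn 3: debit+=155
Txn 4: debit+=463
Txn 5: debit+=92
Txn 6: debit+=74
Txn 7: debit+=490
Total debits = 2071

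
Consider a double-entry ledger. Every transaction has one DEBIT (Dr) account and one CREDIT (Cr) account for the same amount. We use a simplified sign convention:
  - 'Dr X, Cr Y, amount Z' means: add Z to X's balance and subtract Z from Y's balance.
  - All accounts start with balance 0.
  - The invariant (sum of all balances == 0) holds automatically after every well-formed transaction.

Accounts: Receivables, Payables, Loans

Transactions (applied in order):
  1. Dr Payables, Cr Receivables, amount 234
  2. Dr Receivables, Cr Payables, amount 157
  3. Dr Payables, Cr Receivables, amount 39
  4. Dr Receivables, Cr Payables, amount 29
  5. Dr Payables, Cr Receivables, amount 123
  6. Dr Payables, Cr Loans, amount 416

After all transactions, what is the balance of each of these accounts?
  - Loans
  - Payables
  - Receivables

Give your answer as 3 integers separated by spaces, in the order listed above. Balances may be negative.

Answer: -416 626 -210

Derivation:
After txn 1 (Dr Payables, Cr Receivables, amount 234): Payables=234 Receivables=-234
After txn 2 (Dr Receivables, Cr Payables, amount 157): Payables=77 Receivables=-77
After txn 3 (Dr Payables, Cr Receivables, amount 39): Payables=116 Receivables=-116
After txn 4 (Dr Receivables, Cr Payables, amount 29): Payables=87 Receivables=-87
After txn 5 (Dr Payables, Cr Receivables, amount 123): Payables=210 Receivables=-210
After txn 6 (Dr Payables, Cr Loans, amount 416): Loans=-416 Payables=626 Receivables=-210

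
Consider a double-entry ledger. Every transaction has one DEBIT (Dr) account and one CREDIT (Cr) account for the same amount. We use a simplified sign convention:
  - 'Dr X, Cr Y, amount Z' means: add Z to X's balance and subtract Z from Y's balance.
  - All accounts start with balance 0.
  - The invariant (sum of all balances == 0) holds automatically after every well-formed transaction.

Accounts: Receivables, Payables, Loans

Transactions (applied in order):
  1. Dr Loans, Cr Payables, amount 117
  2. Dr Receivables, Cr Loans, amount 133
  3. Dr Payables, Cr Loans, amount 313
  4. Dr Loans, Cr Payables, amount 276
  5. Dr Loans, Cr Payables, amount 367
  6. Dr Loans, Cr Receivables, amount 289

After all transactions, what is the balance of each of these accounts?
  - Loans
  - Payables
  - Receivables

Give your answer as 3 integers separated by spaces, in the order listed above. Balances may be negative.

Answer: 603 -447 -156

Derivation:
After txn 1 (Dr Loans, Cr Payables, amount 117): Loans=117 Payables=-117
After txn 2 (Dr Receivables, Cr Loans, amount 133): Loans=-16 Payables=-117 Receivables=133
After txn 3 (Dr Payables, Cr Loans, amount 313): Loans=-329 Payables=196 Receivables=133
After txn 4 (Dr Loans, Cr Payables, amount 276): Loans=-53 Payables=-80 Receivables=133
After txn 5 (Dr Loans, Cr Payables, amount 367): Loans=314 Payables=-447 Receivables=133
After txn 6 (Dr Loans, Cr Receivables, amount 289): Loans=603 Payables=-447 Receivables=-156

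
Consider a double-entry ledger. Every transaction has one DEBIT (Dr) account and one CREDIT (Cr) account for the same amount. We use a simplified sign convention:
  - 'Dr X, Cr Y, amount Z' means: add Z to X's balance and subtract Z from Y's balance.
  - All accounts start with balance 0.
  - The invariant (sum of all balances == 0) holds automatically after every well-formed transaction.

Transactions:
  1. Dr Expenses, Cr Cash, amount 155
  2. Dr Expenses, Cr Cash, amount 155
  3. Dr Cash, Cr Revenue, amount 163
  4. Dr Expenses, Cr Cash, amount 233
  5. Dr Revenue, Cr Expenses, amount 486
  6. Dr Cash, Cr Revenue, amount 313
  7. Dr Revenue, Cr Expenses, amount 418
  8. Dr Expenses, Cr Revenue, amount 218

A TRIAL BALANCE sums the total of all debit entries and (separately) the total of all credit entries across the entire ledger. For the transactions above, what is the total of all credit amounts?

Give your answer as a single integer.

Answer: 2141

Derivation:
Txn 1: credit+=155
Txn 2: credit+=155
Txn 3: credit+=163
Txn 4: credit+=233
Txn 5: credit+=486
Txn 6: credit+=313
Txn 7: credit+=418
Txn 8: credit+=218
Total credits = 2141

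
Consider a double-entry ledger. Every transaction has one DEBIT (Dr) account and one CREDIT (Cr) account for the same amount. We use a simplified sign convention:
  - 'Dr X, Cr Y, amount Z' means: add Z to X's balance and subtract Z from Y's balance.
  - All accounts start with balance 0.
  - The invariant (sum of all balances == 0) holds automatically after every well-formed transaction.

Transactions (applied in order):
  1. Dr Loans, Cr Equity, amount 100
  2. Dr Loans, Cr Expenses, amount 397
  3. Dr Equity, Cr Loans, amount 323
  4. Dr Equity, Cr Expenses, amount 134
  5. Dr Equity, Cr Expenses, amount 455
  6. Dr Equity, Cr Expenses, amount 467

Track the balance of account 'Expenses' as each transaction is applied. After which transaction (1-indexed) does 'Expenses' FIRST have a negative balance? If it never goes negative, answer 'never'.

Answer: 2

Derivation:
After txn 1: Expenses=0
After txn 2: Expenses=-397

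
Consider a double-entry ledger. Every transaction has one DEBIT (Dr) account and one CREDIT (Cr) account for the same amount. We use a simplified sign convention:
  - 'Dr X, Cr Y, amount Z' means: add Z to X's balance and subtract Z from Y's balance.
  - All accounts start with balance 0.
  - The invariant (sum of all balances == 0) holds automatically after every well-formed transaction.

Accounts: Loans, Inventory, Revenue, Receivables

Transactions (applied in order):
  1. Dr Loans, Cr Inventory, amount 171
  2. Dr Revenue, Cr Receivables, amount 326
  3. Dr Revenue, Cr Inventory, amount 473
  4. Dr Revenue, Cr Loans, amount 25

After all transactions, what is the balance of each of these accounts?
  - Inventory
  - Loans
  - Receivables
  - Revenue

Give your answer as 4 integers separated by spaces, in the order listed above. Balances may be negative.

After txn 1 (Dr Loans, Cr Inventory, amount 171): Inventory=-171 Loans=171
After txn 2 (Dr Revenue, Cr Receivables, amount 326): Inventory=-171 Loans=171 Receivables=-326 Revenue=326
After txn 3 (Dr Revenue, Cr Inventory, amount 473): Inventory=-644 Loans=171 Receivables=-326 Revenue=799
After txn 4 (Dr Revenue, Cr Loans, amount 25): Inventory=-644 Loans=146 Receivables=-326 Revenue=824

Answer: -644 146 -326 824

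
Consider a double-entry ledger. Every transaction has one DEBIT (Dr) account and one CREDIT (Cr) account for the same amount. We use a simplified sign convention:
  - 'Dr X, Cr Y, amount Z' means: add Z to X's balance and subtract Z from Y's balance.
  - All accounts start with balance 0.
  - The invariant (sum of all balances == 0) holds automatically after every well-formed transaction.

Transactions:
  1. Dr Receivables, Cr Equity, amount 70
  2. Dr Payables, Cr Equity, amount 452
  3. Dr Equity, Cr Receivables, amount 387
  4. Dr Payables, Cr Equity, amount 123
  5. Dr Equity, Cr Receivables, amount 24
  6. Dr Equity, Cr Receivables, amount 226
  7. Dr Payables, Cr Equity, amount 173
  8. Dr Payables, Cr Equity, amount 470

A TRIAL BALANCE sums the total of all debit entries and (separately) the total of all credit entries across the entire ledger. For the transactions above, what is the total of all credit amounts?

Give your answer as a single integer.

Txn 1: credit+=70
Txn 2: credit+=452
Txn 3: credit+=387
Txn 4: credit+=123
Txn 5: credit+=24
Txn 6: credit+=226
Txn 7: credit+=173
Txn 8: credit+=470
Total credits = 1925

Answer: 1925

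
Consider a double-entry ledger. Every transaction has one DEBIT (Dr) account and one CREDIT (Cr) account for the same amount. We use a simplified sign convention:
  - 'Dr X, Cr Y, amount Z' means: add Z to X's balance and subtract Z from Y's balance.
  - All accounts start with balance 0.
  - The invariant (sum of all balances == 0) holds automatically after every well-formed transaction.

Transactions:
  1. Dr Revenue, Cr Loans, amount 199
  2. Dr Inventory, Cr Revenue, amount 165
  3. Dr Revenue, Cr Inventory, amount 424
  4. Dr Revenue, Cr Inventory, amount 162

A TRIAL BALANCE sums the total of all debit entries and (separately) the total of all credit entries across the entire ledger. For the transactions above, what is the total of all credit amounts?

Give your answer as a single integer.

Answer: 950

Derivation:
Txn 1: credit+=199
Txn 2: credit+=165
Txn 3: credit+=424
Txn 4: credit+=162
Total credits = 950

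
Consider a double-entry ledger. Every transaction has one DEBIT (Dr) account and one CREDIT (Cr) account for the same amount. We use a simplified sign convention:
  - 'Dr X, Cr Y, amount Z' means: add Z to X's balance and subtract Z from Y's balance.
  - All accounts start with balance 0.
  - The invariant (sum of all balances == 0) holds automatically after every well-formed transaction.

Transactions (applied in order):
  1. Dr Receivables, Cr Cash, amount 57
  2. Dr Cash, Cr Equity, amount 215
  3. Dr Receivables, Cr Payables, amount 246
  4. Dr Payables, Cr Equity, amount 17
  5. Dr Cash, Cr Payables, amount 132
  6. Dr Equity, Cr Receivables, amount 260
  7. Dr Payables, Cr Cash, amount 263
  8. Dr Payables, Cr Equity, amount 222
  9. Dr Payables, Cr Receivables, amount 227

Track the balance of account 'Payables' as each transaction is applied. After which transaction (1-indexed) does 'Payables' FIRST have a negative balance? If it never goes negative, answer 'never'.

Answer: 3

Derivation:
After txn 1: Payables=0
After txn 2: Payables=0
After txn 3: Payables=-246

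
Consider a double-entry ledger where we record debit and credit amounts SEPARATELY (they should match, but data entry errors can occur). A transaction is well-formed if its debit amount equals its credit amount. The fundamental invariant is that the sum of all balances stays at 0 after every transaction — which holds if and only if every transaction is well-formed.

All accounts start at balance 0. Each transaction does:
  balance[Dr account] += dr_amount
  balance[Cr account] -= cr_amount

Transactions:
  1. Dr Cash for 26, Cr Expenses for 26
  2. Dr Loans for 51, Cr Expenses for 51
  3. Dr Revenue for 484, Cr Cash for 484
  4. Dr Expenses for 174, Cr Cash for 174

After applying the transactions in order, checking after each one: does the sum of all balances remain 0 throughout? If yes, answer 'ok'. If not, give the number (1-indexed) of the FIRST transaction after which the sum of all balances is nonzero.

After txn 1: dr=26 cr=26 sum_balances=0
After txn 2: dr=51 cr=51 sum_balances=0
After txn 3: dr=484 cr=484 sum_balances=0
After txn 4: dr=174 cr=174 sum_balances=0

Answer: ok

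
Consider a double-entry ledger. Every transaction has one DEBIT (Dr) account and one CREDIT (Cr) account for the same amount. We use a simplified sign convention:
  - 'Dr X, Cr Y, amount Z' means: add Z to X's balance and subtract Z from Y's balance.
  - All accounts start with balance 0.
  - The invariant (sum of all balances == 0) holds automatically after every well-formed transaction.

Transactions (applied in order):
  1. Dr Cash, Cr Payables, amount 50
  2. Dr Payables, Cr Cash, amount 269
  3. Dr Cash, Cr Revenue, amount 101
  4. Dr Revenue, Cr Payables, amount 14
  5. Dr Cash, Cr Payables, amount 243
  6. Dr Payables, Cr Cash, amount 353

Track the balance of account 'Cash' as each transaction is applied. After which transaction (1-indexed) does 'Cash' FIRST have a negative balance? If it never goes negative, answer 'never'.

Answer: 2

Derivation:
After txn 1: Cash=50
After txn 2: Cash=-219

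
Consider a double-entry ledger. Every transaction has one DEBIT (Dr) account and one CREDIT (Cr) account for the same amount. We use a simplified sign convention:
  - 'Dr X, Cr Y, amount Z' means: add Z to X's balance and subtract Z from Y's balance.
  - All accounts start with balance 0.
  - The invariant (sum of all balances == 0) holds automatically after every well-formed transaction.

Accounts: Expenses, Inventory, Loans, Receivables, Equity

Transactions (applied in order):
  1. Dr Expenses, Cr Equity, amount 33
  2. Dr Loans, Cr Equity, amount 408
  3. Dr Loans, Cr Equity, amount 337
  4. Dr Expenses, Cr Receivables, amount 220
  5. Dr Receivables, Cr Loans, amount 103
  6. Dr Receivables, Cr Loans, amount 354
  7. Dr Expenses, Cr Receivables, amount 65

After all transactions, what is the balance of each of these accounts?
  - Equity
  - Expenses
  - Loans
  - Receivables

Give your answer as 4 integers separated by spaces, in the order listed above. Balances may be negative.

After txn 1 (Dr Expenses, Cr Equity, amount 33): Equity=-33 Expenses=33
After txn 2 (Dr Loans, Cr Equity, amount 408): Equity=-441 Expenses=33 Loans=408
After txn 3 (Dr Loans, Cr Equity, amount 337): Equity=-778 Expenses=33 Loans=745
After txn 4 (Dr Expenses, Cr Receivables, amount 220): Equity=-778 Expenses=253 Loans=745 Receivables=-220
After txn 5 (Dr Receivables, Cr Loans, amount 103): Equity=-778 Expenses=253 Loans=642 Receivables=-117
After txn 6 (Dr Receivables, Cr Loans, amount 354): Equity=-778 Expenses=253 Loans=288 Receivables=237
After txn 7 (Dr Expenses, Cr Receivables, amount 65): Equity=-778 Expenses=318 Loans=288 Receivables=172

Answer: -778 318 288 172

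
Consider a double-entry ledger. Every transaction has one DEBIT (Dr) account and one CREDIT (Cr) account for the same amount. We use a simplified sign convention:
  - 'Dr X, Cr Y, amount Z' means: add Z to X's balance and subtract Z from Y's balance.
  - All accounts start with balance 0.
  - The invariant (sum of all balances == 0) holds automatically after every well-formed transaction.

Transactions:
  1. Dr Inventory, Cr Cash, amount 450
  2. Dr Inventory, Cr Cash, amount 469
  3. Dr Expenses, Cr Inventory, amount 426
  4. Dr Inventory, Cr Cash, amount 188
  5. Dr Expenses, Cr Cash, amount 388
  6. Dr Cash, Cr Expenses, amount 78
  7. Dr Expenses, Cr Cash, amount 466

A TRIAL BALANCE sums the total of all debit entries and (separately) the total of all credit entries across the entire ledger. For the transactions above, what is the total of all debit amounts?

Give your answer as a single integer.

Txn 1: debit+=450
Txn 2: debit+=469
Txn 3: debit+=426
Txn 4: debit+=188
Txn 5: debit+=388
Txn 6: debit+=78
Txn 7: debit+=466
Total debits = 2465

Answer: 2465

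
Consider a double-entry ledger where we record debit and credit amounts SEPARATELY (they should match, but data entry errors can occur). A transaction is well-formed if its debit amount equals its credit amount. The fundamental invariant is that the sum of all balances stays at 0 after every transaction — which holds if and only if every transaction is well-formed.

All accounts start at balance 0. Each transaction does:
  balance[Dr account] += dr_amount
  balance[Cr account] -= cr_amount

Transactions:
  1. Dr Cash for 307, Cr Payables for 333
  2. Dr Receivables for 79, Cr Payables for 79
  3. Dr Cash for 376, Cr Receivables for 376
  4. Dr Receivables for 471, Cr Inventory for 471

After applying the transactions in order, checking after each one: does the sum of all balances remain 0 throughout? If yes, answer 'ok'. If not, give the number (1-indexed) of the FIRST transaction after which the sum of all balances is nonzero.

After txn 1: dr=307 cr=333 sum_balances=-26
After txn 2: dr=79 cr=79 sum_balances=-26
After txn 3: dr=376 cr=376 sum_balances=-26
After txn 4: dr=471 cr=471 sum_balances=-26

Answer: 1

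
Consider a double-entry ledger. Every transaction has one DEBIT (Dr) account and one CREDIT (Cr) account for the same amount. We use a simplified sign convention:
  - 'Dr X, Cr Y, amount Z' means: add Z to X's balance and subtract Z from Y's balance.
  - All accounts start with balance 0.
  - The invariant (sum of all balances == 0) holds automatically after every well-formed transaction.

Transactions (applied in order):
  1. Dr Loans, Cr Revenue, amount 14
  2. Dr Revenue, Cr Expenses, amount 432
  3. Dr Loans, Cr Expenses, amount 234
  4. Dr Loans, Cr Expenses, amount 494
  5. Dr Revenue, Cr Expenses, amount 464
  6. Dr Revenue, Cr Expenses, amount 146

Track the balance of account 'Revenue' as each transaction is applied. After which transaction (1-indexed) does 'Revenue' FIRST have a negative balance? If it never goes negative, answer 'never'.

Answer: 1

Derivation:
After txn 1: Revenue=-14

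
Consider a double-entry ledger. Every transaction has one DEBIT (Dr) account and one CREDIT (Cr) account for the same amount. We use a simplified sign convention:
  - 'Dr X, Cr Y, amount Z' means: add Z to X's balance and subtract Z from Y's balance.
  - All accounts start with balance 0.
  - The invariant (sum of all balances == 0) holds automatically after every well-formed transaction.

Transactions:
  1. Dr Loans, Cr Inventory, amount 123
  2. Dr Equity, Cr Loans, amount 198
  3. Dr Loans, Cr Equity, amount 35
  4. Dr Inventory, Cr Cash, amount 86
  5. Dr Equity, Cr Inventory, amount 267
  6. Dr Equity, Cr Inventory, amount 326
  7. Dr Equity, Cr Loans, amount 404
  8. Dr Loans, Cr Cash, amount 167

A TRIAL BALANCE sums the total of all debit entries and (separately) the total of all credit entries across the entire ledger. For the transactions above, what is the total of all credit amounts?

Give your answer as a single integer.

Answer: 1606

Derivation:
Txn 1: credit+=123
Txn 2: credit+=198
Txn 3: credit+=35
Txn 4: credit+=86
Txn 5: credit+=267
Txn 6: credit+=326
Txn 7: credit+=404
Txn 8: credit+=167
Total credits = 1606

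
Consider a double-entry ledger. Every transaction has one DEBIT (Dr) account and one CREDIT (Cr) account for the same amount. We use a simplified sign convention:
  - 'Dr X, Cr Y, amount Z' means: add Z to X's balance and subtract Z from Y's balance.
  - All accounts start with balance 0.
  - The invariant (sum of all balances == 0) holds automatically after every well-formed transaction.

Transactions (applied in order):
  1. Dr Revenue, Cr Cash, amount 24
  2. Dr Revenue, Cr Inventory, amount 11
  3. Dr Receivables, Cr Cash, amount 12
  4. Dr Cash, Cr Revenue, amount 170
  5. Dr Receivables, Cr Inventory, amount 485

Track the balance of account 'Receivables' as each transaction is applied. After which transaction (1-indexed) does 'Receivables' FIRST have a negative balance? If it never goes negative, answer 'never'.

Answer: never

Derivation:
After txn 1: Receivables=0
After txn 2: Receivables=0
After txn 3: Receivables=12
After txn 4: Receivables=12
After txn 5: Receivables=497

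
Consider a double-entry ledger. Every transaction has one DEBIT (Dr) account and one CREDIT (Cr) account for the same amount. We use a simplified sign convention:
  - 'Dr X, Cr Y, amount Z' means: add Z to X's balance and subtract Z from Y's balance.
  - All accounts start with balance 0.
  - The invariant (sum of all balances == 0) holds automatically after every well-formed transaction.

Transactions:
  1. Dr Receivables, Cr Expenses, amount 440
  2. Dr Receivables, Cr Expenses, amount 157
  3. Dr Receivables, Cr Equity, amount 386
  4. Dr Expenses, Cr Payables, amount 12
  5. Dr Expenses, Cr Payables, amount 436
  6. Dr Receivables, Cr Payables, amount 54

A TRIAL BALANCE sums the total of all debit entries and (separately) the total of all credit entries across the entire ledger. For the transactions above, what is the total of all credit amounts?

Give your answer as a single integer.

Txn 1: credit+=440
Txn 2: credit+=157
Txn 3: credit+=386
Txn 4: credit+=12
Txn 5: credit+=436
Txn 6: credit+=54
Total credits = 1485

Answer: 1485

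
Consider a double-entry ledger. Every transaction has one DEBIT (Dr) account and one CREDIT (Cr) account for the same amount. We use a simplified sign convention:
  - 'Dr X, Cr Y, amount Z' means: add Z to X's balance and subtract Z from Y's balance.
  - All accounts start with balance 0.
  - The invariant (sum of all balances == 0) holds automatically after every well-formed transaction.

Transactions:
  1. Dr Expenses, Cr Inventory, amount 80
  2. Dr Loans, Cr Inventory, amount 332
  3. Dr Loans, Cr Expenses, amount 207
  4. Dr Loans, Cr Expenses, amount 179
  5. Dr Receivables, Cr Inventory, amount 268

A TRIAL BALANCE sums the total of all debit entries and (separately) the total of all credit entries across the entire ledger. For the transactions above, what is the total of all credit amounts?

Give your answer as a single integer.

Txn 1: credit+=80
Txn 2: credit+=332
Txn 3: credit+=207
Txn 4: credit+=179
Txn 5: credit+=268
Total credits = 1066

Answer: 1066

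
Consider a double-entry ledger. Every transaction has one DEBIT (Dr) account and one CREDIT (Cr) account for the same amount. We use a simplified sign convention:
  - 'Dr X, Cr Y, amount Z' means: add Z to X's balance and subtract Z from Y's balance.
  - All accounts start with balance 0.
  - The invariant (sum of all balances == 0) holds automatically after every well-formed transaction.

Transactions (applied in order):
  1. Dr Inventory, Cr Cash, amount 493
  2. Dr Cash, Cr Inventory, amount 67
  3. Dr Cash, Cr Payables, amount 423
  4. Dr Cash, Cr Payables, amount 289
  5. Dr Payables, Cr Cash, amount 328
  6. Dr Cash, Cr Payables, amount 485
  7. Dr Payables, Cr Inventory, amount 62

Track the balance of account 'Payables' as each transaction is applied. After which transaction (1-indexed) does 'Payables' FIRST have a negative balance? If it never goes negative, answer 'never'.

After txn 1: Payables=0
After txn 2: Payables=0
After txn 3: Payables=-423

Answer: 3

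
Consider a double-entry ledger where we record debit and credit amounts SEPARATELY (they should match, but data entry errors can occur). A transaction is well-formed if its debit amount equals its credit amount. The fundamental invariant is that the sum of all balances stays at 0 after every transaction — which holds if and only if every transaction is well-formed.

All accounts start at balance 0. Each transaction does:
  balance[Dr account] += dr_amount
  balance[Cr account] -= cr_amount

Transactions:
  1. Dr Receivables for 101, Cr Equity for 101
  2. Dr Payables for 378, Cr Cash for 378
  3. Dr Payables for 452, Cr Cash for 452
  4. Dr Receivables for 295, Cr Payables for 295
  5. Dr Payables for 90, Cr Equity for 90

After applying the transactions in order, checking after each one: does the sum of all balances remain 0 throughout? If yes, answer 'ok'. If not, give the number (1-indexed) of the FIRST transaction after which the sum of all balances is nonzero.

After txn 1: dr=101 cr=101 sum_balances=0
After txn 2: dr=378 cr=378 sum_balances=0
After txn 3: dr=452 cr=452 sum_balances=0
After txn 4: dr=295 cr=295 sum_balances=0
After txn 5: dr=90 cr=90 sum_balances=0

Answer: ok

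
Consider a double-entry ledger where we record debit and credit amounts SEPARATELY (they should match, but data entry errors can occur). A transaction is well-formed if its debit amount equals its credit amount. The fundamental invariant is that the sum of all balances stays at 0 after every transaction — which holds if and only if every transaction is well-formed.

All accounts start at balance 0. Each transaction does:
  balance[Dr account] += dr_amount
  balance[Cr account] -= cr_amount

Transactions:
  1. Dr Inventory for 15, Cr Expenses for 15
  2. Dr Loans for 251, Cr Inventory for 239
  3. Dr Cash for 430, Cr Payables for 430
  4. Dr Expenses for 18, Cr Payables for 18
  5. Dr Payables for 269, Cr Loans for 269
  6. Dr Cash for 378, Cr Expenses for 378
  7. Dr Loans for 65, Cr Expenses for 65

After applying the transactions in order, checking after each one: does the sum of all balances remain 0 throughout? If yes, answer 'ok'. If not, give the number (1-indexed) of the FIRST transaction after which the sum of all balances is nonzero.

Answer: 2

Derivation:
After txn 1: dr=15 cr=15 sum_balances=0
After txn 2: dr=251 cr=239 sum_balances=12
After txn 3: dr=430 cr=430 sum_balances=12
After txn 4: dr=18 cr=18 sum_balances=12
After txn 5: dr=269 cr=269 sum_balances=12
After txn 6: dr=378 cr=378 sum_balances=12
After txn 7: dr=65 cr=65 sum_balances=12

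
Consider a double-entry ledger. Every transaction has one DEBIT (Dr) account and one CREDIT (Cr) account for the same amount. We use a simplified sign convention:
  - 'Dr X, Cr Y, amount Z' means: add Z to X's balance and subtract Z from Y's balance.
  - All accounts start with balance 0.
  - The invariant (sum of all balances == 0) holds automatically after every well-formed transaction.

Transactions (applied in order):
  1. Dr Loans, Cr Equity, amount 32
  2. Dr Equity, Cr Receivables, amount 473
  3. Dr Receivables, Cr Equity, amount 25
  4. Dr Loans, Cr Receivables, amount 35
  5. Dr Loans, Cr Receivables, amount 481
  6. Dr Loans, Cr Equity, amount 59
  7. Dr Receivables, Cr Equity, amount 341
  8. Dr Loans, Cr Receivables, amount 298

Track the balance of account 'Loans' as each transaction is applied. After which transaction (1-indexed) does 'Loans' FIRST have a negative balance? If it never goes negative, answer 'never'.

After txn 1: Loans=32
After txn 2: Loans=32
After txn 3: Loans=32
After txn 4: Loans=67
After txn 5: Loans=548
After txn 6: Loans=607
After txn 7: Loans=607
After txn 8: Loans=905

Answer: never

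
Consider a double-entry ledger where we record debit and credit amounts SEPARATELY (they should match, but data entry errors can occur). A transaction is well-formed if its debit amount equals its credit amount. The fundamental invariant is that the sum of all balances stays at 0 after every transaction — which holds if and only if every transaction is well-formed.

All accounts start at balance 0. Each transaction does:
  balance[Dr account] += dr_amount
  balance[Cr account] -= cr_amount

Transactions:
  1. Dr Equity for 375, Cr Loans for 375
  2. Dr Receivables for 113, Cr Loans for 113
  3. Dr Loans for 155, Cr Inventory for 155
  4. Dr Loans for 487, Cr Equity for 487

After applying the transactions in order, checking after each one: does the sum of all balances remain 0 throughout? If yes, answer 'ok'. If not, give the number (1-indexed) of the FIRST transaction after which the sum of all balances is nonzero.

After txn 1: dr=375 cr=375 sum_balances=0
After txn 2: dr=113 cr=113 sum_balances=0
After txn 3: dr=155 cr=155 sum_balances=0
After txn 4: dr=487 cr=487 sum_balances=0

Answer: ok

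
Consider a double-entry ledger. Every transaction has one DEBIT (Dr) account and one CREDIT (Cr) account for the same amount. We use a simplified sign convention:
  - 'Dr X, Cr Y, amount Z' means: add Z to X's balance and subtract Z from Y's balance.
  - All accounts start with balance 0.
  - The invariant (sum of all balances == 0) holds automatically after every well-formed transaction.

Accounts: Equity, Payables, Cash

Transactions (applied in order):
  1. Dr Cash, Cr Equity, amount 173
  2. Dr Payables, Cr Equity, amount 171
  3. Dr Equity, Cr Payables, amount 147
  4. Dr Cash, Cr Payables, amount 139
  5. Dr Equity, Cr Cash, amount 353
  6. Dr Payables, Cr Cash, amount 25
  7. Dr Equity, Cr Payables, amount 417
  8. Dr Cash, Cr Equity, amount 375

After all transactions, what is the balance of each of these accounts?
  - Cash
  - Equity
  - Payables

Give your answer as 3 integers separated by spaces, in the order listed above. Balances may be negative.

After txn 1 (Dr Cash, Cr Equity, amount 173): Cash=173 Equity=-173
After txn 2 (Dr Payables, Cr Equity, amount 171): Cash=173 Equity=-344 Payables=171
After txn 3 (Dr Equity, Cr Payables, amount 147): Cash=173 Equity=-197 Payables=24
After txn 4 (Dr Cash, Cr Payables, amount 139): Cash=312 Equity=-197 Payables=-115
After txn 5 (Dr Equity, Cr Cash, amount 353): Cash=-41 Equity=156 Payables=-115
After txn 6 (Dr Payables, Cr Cash, amount 25): Cash=-66 Equity=156 Payables=-90
After txn 7 (Dr Equity, Cr Payables, amount 417): Cash=-66 Equity=573 Payables=-507
After txn 8 (Dr Cash, Cr Equity, amount 375): Cash=309 Equity=198 Payables=-507

Answer: 309 198 -507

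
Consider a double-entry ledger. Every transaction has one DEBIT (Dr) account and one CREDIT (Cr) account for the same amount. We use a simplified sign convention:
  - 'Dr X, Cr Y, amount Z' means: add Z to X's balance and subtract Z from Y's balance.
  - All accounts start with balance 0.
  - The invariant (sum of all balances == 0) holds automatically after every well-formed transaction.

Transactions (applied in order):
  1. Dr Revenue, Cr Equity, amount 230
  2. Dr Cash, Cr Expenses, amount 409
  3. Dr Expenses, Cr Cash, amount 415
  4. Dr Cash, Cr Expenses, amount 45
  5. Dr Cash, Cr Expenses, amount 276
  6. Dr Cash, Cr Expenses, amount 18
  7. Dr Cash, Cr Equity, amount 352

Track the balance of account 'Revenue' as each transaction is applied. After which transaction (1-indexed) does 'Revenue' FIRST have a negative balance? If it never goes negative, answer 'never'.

Answer: never

Derivation:
After txn 1: Revenue=230
After txn 2: Revenue=230
After txn 3: Revenue=230
After txn 4: Revenue=230
After txn 5: Revenue=230
After txn 6: Revenue=230
After txn 7: Revenue=230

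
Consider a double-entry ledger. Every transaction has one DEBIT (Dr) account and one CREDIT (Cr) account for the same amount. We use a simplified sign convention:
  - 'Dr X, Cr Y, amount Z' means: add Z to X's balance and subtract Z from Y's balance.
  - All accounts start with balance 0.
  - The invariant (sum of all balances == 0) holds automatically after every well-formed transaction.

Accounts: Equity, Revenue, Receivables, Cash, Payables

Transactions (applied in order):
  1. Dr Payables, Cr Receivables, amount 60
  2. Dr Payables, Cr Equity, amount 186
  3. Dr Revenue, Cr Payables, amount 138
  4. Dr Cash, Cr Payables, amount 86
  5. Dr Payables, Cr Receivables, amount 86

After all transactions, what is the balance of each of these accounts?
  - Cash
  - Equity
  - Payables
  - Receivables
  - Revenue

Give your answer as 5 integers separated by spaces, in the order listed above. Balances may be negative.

After txn 1 (Dr Payables, Cr Receivables, amount 60): Payables=60 Receivables=-60
After txn 2 (Dr Payables, Cr Equity, amount 186): Equity=-186 Payables=246 Receivables=-60
After txn 3 (Dr Revenue, Cr Payables, amount 138): Equity=-186 Payables=108 Receivables=-60 Revenue=138
After txn 4 (Dr Cash, Cr Payables, amount 86): Cash=86 Equity=-186 Payables=22 Receivables=-60 Revenue=138
After txn 5 (Dr Payables, Cr Receivables, amount 86): Cash=86 Equity=-186 Payables=108 Receivables=-146 Revenue=138

Answer: 86 -186 108 -146 138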